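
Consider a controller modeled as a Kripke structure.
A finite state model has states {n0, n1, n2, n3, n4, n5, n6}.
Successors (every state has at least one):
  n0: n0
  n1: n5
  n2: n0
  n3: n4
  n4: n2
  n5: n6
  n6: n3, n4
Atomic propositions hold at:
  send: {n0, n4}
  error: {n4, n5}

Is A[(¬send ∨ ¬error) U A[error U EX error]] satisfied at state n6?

Yes

Sat(¬send) = {n1, n2, n3, n5, n6}
Sat(¬error) = {n0, n1, n2, n3, n6}
Sat(¬send ∨ ¬error) = {n0, n1, n2, n3, n5, n6}
Sat(EX error) = {s : some successor in {n4, n5}} = {n1, n3, n6}
A[error U EX error]: least fixpoint, start Z0 = Sat(EX error) = {n1, n3, n6}, add states in Sat(error) with every successor in Z. Z1 = {n1, n3, n5, n6}; fixed.
Sat(A[error U EX error]) = {n1, n3, n5, n6}
A[(¬send ∨ ¬error) U A[error U EX error]]: least fixpoint, start Z0 = Sat(A[error U EX error]) = {n1, n3, n5, n6}, add states in Sat(¬send ∨ ¬error) with every successor in Z. Already a fixed point.
Sat(A[(¬send ∨ ¬error) U A[error U EX error]]) = {n1, n3, n5, n6}
n6 ∈ Sat(A[(¬send ∨ ¬error) U A[error U EX error]]) = {n1, n3, n5, n6}, so the formula holds at n6.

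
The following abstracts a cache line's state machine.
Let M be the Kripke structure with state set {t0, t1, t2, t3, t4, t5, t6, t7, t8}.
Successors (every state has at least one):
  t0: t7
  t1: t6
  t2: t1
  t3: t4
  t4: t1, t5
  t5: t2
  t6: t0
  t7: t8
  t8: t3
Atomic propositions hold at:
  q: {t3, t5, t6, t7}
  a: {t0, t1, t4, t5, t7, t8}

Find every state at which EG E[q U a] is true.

{t0, t1, t3, t4, t6, t7, t8}

E[q U a]: least fixpoint, start Z0 = Sat(a) = {t0, t1, t4, t5, t7, t8}, add states in Sat(q) with some successor in Z. Z1 = {t0, t1, t3, t4, t5, t6, t7, t8}; fixed.
Sat(E[q U a]) = {t0, t1, t3, t4, t5, t6, t7, t8}
EG E[q U a]: greatest fixpoint, start Z0 = {t0, t1, t3, t4, t5, t6, t7, t8}, keep only states in Sat with some successor in Z. Z1 = {t0, t1, t3, t4, t6, t7, t8}; fixed.
Sat(EG E[q U a]) = {t0, t1, t3, t4, t6, t7, t8}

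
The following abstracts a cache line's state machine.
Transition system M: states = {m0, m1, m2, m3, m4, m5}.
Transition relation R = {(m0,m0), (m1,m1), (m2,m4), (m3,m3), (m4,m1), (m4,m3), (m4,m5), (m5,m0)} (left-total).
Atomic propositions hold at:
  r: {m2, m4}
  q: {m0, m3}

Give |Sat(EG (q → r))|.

Sat(q → r) = {m1, m2, m4, m5}
EG (q → r): greatest fixpoint, start Z0 = {m1, m2, m4, m5}, keep only states in Sat with some successor in Z. Z1 = {m1, m2, m4}; fixed.
Sat(EG (q → r)) = {m1, m2, m4}
|Sat(EG (q → r))| = |{m1, m2, m4}| = 3.

3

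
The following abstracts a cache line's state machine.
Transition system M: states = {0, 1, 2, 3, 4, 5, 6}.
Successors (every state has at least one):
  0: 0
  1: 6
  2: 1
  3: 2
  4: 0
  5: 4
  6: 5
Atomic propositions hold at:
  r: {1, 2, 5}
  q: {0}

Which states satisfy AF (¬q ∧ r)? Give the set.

Sat(¬q) = {1, 2, 3, 4, 5, 6}
Sat(¬q ∧ r) = {1, 2, 5}
AF (¬q ∧ r): least fixpoint, start Z0 = {1, 2, 5}, add states with every successor in Z. Z1 = {1, 2, 3, 5, 6}; fixed.
Sat(AF (¬q ∧ r)) = {1, 2, 3, 5, 6}

{1, 2, 3, 5, 6}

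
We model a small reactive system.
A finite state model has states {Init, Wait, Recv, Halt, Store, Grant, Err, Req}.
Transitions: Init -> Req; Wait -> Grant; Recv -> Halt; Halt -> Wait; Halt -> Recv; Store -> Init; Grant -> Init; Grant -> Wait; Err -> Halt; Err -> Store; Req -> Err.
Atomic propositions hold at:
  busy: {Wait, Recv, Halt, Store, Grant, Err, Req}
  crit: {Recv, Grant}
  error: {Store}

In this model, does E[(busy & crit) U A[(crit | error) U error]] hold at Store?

Sat(busy & crit) = {Recv, Grant}
Sat(crit | error) = {Recv, Store, Grant}
A[(crit | error) U error]: least fixpoint, start Z0 = Sat(error) = {Store}, add states in Sat(crit | error) with every successor in Z. Already a fixed point.
Sat(A[(crit | error) U error]) = {Store}
E[(busy & crit) U A[(crit | error) U error]]: least fixpoint, start Z0 = Sat(A[(crit | error) U error]) = {Store}, add states in Sat(busy & crit) with some successor in Z. Already a fixed point.
Sat(E[(busy & crit) U A[(crit | error) U error]]) = {Store}
Store ∈ Sat(E[(busy & crit) U A[(crit | error) U error]]) = {Store}, so the formula holds at Store.

Yes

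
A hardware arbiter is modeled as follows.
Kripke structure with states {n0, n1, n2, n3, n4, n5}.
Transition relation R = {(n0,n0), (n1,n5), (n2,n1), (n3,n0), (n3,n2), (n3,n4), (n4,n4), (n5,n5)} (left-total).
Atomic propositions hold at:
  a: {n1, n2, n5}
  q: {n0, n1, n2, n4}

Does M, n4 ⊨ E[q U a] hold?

E[q U a]: least fixpoint, start Z0 = Sat(a) = {n1, n2, n5}, add states in Sat(q) with some successor in Z. Already a fixed point.
Sat(E[q U a]) = {n1, n2, n5}
n4 ∉ Sat(E[q U a]) = {n1, n2, n5}, so the formula does not hold at n4.

No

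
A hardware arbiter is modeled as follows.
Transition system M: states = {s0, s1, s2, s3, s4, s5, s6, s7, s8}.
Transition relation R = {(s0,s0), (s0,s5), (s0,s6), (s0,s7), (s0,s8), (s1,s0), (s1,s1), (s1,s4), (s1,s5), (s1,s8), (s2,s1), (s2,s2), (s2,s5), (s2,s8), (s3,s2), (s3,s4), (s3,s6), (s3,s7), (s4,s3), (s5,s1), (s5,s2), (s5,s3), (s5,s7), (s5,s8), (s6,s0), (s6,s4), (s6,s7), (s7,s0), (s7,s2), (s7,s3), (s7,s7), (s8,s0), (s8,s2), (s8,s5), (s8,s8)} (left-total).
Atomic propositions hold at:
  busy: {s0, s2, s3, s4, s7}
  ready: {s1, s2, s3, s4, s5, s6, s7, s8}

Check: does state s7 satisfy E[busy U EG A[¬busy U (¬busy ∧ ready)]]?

Yes

Sat(¬busy) = {s1, s5, s6, s8}
Sat(¬busy ∧ ready) = {s1, s5, s6, s8}
A[¬busy U (¬busy ∧ ready)]: least fixpoint, start Z0 = Sat((¬busy ∧ ready)) = {s1, s5, s6, s8}, add states in Sat(¬busy) with every successor in Z. Already a fixed point.
Sat(A[¬busy U (¬busy ∧ ready)]) = {s1, s5, s6, s8}
EG A[¬busy U (¬busy ∧ ready)]: greatest fixpoint, start Z0 = {s1, s5, s6, s8}, keep only states in Sat with some successor in Z. Z1 = {s1, s5, s8}; fixed.
Sat(EG A[¬busy U (¬busy ∧ ready)]) = {s1, s5, s8}
E[busy U EG A[¬busy U (¬busy ∧ ready)]]: least fixpoint, start Z0 = Sat(EG A[¬busy U (¬busy ∧ ready)]) = {s1, s5, s8}, add states in Sat(busy) with some successor in Z. Z1 = {s0, s1, s2, s5, s8}; Z2 = {s0, s1, s2, s3, s5, s7, s8}; Z3 = {s0, s1, s2, s3, s4, s5, s7, s8}; fixed.
Sat(E[busy U EG A[¬busy U (¬busy ∧ ready)]]) = {s0, s1, s2, s3, s4, s5, s7, s8}
s7 ∈ Sat(E[busy U EG A[¬busy U (¬busy ∧ ready)]]) = {s0, s1, s2, s3, s4, s5, s7, s8}, so the formula holds at s7.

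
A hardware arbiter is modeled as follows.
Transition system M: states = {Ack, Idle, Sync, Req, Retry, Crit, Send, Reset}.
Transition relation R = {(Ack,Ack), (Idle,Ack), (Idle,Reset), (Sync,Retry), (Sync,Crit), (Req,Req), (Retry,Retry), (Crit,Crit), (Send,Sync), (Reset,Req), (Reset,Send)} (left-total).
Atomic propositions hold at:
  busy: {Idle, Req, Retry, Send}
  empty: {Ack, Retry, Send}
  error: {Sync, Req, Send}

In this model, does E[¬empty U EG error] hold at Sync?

No

Sat(¬empty) = {Idle, Sync, Req, Crit, Reset}
EG error: greatest fixpoint, start Z0 = {Sync, Req, Send}, keep only states in Sat with some successor in Z. Z1 = {Req, Send}; Z2 = {Req}; fixed.
Sat(EG error) = {Req}
E[¬empty U EG error]: least fixpoint, start Z0 = Sat(EG error) = {Req}, add states in Sat(¬empty) with some successor in Z. Z1 = {Req, Reset}; Z2 = {Idle, Req, Reset}; fixed.
Sat(E[¬empty U EG error]) = {Idle, Req, Reset}
Sync ∉ Sat(E[¬empty U EG error]) = {Idle, Req, Reset}, so the formula does not hold at Sync.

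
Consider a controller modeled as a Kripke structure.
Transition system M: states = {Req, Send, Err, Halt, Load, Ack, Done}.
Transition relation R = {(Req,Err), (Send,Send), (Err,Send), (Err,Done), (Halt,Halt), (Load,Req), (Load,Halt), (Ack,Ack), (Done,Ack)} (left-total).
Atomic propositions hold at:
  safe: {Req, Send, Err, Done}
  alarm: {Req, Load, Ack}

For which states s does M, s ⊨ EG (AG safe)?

{Send}

AG safe: greatest fixpoint, start Z0 = {Req, Send, Err, Done}, keep only states in Sat with every successor in Z. Z1 = {Req, Send, Err}; Z2 = {Req, Send}; Z3 = {Send}; fixed.
Sat(AG safe) = {Send}
EG (AG safe): greatest fixpoint, start Z0 = {Send}, keep only states in Sat with some successor in Z. Already a fixed point.
Sat(EG (AG safe)) = {Send}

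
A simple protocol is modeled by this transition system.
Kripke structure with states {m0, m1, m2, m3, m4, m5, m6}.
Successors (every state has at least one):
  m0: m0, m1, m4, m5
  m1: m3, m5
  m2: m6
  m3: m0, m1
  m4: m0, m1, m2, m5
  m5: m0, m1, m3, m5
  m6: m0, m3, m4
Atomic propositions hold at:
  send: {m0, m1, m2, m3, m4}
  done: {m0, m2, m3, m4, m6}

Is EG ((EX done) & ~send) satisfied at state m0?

Sat(EX done) = {s : some successor in {m0, m2, m3, m4, m6}} = {m0, m1, m2, m3, m4, m5, m6}
Sat(~send) = {m5, m6}
Sat((EX done) & ~send) = {m5, m6}
EG ((EX done) & ~send): greatest fixpoint, start Z0 = {m5, m6}, keep only states in Sat with some successor in Z. Z1 = {m5}; fixed.
Sat(EG ((EX done) & ~send)) = {m5}
m0 ∉ Sat(EG ((EX done) & ~send)) = {m5}, so the formula does not hold at m0.

No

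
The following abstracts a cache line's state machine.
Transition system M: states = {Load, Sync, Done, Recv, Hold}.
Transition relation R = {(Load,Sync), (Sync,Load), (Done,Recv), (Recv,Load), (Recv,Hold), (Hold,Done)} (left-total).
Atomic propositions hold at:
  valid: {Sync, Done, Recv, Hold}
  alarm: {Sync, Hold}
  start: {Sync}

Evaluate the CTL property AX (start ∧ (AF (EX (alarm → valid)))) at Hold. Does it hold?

Sat(alarm → valid) = {Load, Sync, Done, Recv, Hold}
Sat(EX (alarm → valid)) = {s : some successor in {Load, Sync, Done, Recv, Hold}} = {Load, Sync, Done, Recv, Hold}
AF (EX (alarm → valid)): least fixpoint, start Z0 = {Load, Sync, Done, Recv, Hold}, add states with every successor in Z. Already a fixed point.
Sat(AF (EX (alarm → valid))) = {Load, Sync, Done, Recv, Hold}
Sat(start ∧ (AF (EX (alarm → valid)))) = {Sync}
Sat(AX (start ∧ (AF (EX (alarm → valid))))) = {s : every successor in {Sync}} = {Load}
Hold ∉ Sat(AX (start ∧ (AF (EX (alarm → valid))))) = {Load}, so the formula does not hold at Hold.

No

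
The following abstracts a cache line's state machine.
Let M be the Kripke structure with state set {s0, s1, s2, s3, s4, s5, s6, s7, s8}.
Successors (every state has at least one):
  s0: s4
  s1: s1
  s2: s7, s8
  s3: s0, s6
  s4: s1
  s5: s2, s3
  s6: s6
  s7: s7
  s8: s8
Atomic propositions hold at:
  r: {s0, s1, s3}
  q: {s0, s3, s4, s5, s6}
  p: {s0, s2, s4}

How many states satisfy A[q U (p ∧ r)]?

1

Sat(p ∧ r) = {s0}
A[q U (p ∧ r)]: least fixpoint, start Z0 = Sat((p ∧ r)) = {s0}, add states in Sat(q) with every successor in Z. Already a fixed point.
Sat(A[q U (p ∧ r)]) = {s0}
|Sat(A[q U (p ∧ r)])| = |{s0}| = 1.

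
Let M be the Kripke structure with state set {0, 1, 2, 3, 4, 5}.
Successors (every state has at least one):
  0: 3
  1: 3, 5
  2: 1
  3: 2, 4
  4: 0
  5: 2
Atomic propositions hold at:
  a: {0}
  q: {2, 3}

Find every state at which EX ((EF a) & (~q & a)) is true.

EF a: least fixpoint, start Z0 = {0}, add states with some successor in Z. Z1 = {0, 4}; Z2 = {0, 3, 4}; Z3 = {0, 1, 3, 4}; Z4 = {0, 1, 2, 3, 4}; Z5 = {0, 1, 2, 3, 4, 5}; fixed.
Sat(EF a) = {0, 1, 2, 3, 4, 5}
Sat(~q) = {0, 1, 4, 5}
Sat(~q & a) = {0}
Sat((EF a) & (~q & a)) = {0}
Sat(EX ((EF a) & (~q & a))) = {s : some successor in {0}} = {4}

{4}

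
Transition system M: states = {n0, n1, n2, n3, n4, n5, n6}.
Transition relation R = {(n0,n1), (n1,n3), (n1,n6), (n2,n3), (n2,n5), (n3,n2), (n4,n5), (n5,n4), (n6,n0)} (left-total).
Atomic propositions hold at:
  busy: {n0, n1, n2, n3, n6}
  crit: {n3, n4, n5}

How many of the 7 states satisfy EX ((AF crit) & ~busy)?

AF crit: least fixpoint, start Z0 = {n3, n4, n5}, add states with every successor in Z. Z1 = {n2, n3, n4, n5}; fixed.
Sat(AF crit) = {n2, n3, n4, n5}
Sat(~busy) = {n4, n5}
Sat((AF crit) & ~busy) = {n4, n5}
Sat(EX ((AF crit) & ~busy)) = {s : some successor in {n4, n5}} = {n2, n4, n5}
|Sat(EX ((AF crit) & ~busy))| = |{n2, n4, n5}| = 3.

3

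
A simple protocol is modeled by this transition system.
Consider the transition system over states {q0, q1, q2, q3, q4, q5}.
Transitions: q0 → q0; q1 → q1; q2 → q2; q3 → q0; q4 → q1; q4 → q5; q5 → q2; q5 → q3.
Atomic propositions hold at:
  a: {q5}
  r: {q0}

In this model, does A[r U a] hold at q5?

Yes

A[r U a]: least fixpoint, start Z0 = Sat(a) = {q5}, add states in Sat(r) with every successor in Z. Already a fixed point.
Sat(A[r U a]) = {q5}
q5 ∈ Sat(A[r U a]) = {q5}, so the formula holds at q5.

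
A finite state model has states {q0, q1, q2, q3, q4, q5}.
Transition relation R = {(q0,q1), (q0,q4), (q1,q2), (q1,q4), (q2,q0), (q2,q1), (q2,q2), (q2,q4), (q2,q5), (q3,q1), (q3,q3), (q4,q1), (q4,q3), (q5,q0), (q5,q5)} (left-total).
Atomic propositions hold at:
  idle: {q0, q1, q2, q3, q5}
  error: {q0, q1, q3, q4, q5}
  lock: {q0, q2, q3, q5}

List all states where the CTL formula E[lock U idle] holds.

{q0, q1, q2, q3, q5}

E[lock U idle]: least fixpoint, start Z0 = Sat(idle) = {q0, q1, q2, q3, q5}, add states in Sat(lock) with some successor in Z. Already a fixed point.
Sat(E[lock U idle]) = {q0, q1, q2, q3, q5}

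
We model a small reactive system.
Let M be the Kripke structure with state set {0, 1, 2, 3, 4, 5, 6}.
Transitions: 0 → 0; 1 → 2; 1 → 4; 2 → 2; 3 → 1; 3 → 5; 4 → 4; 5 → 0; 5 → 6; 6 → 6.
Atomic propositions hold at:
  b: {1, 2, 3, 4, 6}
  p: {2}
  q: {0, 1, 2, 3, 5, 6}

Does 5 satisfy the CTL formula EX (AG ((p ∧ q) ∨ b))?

Sat(p ∧ q) = {2}
Sat((p ∧ q) ∨ b) = {1, 2, 3, 4, 6}
AG ((p ∧ q) ∨ b): greatest fixpoint, start Z0 = {1, 2, 3, 4, 6}, keep only states in Sat with every successor in Z. Z1 = {1, 2, 4, 6}; fixed.
Sat(AG ((p ∧ q) ∨ b)) = {1, 2, 4, 6}
Sat(EX (AG ((p ∧ q) ∨ b))) = {s : some successor in {1, 2, 4, 6}} = {1, 2, 3, 4, 5, 6}
5 ∈ Sat(EX (AG ((p ∧ q) ∨ b))) = {1, 2, 3, 4, 5, 6}, so the formula holds at 5.

Yes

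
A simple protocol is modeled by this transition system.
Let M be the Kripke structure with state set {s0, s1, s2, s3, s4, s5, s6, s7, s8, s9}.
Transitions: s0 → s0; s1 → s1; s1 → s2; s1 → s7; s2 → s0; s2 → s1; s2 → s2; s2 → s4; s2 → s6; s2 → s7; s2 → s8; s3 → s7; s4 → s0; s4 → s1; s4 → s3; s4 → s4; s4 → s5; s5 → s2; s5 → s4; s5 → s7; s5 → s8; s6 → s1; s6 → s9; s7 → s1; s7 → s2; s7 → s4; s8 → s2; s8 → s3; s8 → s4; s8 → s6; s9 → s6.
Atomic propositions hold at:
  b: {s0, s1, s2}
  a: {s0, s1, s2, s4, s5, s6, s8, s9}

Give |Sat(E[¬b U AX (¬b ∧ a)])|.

Sat(¬b) = {s3, s4, s5, s6, s7, s8, s9}
Sat(¬b ∧ a) = {s4, s5, s6, s8, s9}
Sat(AX (¬b ∧ a)) = {s : every successor in {s4, s5, s6, s8, s9}} = {s9}
E[¬b U AX (¬b ∧ a)]: least fixpoint, start Z0 = Sat(AX (¬b ∧ a)) = {s9}, add states in Sat(¬b) with some successor in Z. Z1 = {s6, s9}; Z2 = {s6, s8, s9}; Z3 = {s5, s6, s8, s9}; Z4 = {s4, s5, s6, s8, s9}; Z5 = {s4, s5, s6, s7, s8, s9}; Z6 = {s3, s4, s5, s6, s7, s8, s9}; fixed.
Sat(E[¬b U AX (¬b ∧ a)]) = {s3, s4, s5, s6, s7, s8, s9}
|Sat(E[¬b U AX (¬b ∧ a)])| = |{s3, s4, s5, s6, s7, s8, s9}| = 7.

7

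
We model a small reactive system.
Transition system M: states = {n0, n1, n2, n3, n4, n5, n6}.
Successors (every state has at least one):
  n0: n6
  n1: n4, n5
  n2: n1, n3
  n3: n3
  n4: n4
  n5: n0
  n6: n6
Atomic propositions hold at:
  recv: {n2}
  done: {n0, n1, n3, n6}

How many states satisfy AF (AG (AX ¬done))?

1

Sat(¬done) = {n2, n4, n5}
Sat(AX ¬done) = {s : every successor in {n2, n4, n5}} = {n1, n4}
AG (AX ¬done): greatest fixpoint, start Z0 = {n1, n4}, keep only states in Sat with every successor in Z. Z1 = {n4}; fixed.
Sat(AG (AX ¬done)) = {n4}
AF (AG (AX ¬done)): least fixpoint, start Z0 = {n4}, add states with every successor in Z. Already a fixed point.
Sat(AF (AG (AX ¬done))) = {n4}
|Sat(AF (AG (AX ¬done)))| = |{n4}| = 1.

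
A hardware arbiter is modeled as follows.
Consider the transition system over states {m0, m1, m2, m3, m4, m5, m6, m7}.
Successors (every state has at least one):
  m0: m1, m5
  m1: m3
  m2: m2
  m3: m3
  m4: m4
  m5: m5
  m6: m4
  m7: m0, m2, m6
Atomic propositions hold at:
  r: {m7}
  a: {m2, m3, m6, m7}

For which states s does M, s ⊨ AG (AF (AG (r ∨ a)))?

{m1, m2, m3}

Sat(r ∨ a) = {m2, m3, m6, m7}
AG (r ∨ a): greatest fixpoint, start Z0 = {m2, m3, m6, m7}, keep only states in Sat with every successor in Z. Z1 = {m2, m3}; fixed.
Sat(AG (r ∨ a)) = {m2, m3}
AF (AG (r ∨ a)): least fixpoint, start Z0 = {m2, m3}, add states with every successor in Z. Z1 = {m1, m2, m3}; fixed.
Sat(AF (AG (r ∨ a))) = {m1, m2, m3}
AG (AF (AG (r ∨ a))): greatest fixpoint, start Z0 = {m1, m2, m3}, keep only states in Sat with every successor in Z. Already a fixed point.
Sat(AG (AF (AG (r ∨ a)))) = {m1, m2, m3}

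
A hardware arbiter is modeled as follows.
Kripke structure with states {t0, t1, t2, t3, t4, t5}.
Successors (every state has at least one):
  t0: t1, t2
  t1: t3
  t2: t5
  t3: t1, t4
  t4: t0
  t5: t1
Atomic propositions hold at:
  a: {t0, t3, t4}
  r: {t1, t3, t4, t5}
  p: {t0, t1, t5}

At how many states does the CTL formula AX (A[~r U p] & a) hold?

Sat(~r) = {t0, t2}
A[~r U p]: least fixpoint, start Z0 = Sat(p) = {t0, t1, t5}, add states in Sat(~r) with every successor in Z. Z1 = {t0, t1, t2, t5}; fixed.
Sat(A[~r U p]) = {t0, t1, t2, t5}
Sat(A[~r U p] & a) = {t0}
Sat(AX (A[~r U p] & a)) = {s : every successor in {t0}} = {t4}
|Sat(AX (A[~r U p] & a))| = |{t4}| = 1.

1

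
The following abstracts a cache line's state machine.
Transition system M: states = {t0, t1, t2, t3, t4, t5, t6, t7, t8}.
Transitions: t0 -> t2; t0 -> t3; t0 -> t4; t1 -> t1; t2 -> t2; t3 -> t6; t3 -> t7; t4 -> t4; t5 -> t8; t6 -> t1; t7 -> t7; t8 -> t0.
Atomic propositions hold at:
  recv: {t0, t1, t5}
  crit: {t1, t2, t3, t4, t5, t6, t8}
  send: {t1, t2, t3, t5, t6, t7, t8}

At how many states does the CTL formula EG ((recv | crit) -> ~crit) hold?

Sat(recv | crit) = {t0, t1, t2, t3, t4, t5, t6, t8}
Sat(~crit) = {t0, t7}
Sat((recv | crit) -> ~crit) = {t0, t7}
EG ((recv | crit) -> ~crit): greatest fixpoint, start Z0 = {t0, t7}, keep only states in Sat with some successor in Z. Z1 = {t7}; fixed.
Sat(EG ((recv | crit) -> ~crit)) = {t7}
|Sat(EG ((recv | crit) -> ~crit))| = |{t7}| = 1.

1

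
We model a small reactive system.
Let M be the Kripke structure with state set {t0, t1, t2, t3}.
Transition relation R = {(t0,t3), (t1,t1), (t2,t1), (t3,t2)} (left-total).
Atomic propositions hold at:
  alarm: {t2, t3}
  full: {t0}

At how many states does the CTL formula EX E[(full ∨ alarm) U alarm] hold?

Sat(full ∨ alarm) = {t0, t2, t3}
E[(full ∨ alarm) U alarm]: least fixpoint, start Z0 = Sat(alarm) = {t2, t3}, add states in Sat(full ∨ alarm) with some successor in Z. Z1 = {t0, t2, t3}; fixed.
Sat(E[(full ∨ alarm) U alarm]) = {t0, t2, t3}
Sat(EX E[(full ∨ alarm) U alarm]) = {s : some successor in {t0, t2, t3}} = {t0, t3}
|Sat(EX E[(full ∨ alarm) U alarm])| = |{t0, t3}| = 2.

2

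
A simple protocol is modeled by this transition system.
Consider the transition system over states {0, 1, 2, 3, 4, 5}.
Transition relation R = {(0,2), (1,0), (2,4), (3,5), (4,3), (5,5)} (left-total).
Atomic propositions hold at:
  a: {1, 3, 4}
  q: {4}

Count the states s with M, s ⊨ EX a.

2

Sat(EX a) = {s : some successor in {1, 3, 4}} = {2, 4}
|Sat(EX a)| = |{2, 4}| = 2.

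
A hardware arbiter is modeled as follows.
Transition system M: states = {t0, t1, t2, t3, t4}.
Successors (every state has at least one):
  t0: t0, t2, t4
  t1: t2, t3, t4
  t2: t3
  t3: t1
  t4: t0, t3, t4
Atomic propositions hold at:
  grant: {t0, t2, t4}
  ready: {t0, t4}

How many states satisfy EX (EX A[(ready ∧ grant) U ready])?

4

Sat(ready ∧ grant) = {t0, t4}
A[(ready ∧ grant) U ready]: least fixpoint, start Z0 = Sat(ready) = {t0, t4}, add states in Sat(ready ∧ grant) with every successor in Z. Already a fixed point.
Sat(A[(ready ∧ grant) U ready]) = {t0, t4}
Sat(EX A[(ready ∧ grant) U ready]) = {s : some successor in {t0, t4}} = {t0, t1, t4}
Sat(EX (EX A[(ready ∧ grant) U ready])) = {s : some successor in {t0, t1, t4}} = {t0, t1, t3, t4}
|Sat(EX (EX A[(ready ∧ grant) U ready]))| = |{t0, t1, t3, t4}| = 4.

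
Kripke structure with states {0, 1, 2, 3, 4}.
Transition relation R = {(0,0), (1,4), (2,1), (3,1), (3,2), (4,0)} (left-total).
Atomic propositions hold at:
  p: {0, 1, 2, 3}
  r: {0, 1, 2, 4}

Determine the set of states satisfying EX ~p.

Sat(~p) = {4}
Sat(EX ~p) = {s : some successor in {4}} = {1}

{1}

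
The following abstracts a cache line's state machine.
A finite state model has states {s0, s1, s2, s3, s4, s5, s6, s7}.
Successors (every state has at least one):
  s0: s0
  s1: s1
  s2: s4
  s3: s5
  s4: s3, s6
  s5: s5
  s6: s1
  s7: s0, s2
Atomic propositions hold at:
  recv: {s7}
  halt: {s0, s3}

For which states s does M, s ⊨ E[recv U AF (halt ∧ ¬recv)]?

{s0, s3, s7}

Sat(¬recv) = {s0, s1, s2, s3, s4, s5, s6}
Sat(halt ∧ ¬recv) = {s0, s3}
AF (halt ∧ ¬recv): least fixpoint, start Z0 = {s0, s3}, add states with every successor in Z. Already a fixed point.
Sat(AF (halt ∧ ¬recv)) = {s0, s3}
E[recv U AF (halt ∧ ¬recv)]: least fixpoint, start Z0 = Sat(AF (halt ∧ ¬recv)) = {s0, s3}, add states in Sat(recv) with some successor in Z. Z1 = {s0, s3, s7}; fixed.
Sat(E[recv U AF (halt ∧ ¬recv)]) = {s0, s3, s7}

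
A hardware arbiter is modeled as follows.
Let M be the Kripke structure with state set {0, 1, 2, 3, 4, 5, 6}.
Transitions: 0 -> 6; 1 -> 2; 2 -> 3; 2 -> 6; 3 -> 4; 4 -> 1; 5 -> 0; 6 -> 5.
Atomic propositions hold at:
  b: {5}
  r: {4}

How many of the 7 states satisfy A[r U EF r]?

4

EF r: least fixpoint, start Z0 = {4}, add states with some successor in Z. Z1 = {3, 4}; Z2 = {2, 3, 4}; Z3 = {1, 2, 3, 4}; fixed.
Sat(EF r) = {1, 2, 3, 4}
A[r U EF r]: least fixpoint, start Z0 = Sat(EF r) = {1, 2, 3, 4}, add states in Sat(r) with every successor in Z. Already a fixed point.
Sat(A[r U EF r]) = {1, 2, 3, 4}
|Sat(A[r U EF r])| = |{1, 2, 3, 4}| = 4.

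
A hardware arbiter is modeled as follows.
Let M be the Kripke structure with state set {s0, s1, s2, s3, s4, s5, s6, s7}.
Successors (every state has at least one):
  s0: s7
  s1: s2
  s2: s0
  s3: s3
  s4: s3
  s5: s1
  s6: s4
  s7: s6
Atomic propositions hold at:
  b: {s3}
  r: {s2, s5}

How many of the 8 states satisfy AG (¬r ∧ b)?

1

Sat(¬r) = {s0, s1, s3, s4, s6, s7}
Sat(¬r ∧ b) = {s3}
AG (¬r ∧ b): greatest fixpoint, start Z0 = {s3}, keep only states in Sat with every successor in Z. Already a fixed point.
Sat(AG (¬r ∧ b)) = {s3}
|Sat(AG (¬r ∧ b))| = |{s3}| = 1.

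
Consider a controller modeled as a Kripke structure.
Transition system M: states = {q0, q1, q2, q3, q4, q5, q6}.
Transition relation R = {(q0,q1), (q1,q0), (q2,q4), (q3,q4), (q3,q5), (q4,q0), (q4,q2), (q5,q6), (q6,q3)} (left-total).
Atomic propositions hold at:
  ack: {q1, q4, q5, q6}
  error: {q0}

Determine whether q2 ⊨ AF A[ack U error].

A[ack U error]: least fixpoint, start Z0 = Sat(error) = {q0}, add states in Sat(ack) with every successor in Z. Z1 = {q0, q1}; fixed.
Sat(A[ack U error]) = {q0, q1}
AF A[ack U error]: least fixpoint, start Z0 = {q0, q1}, add states with every successor in Z. Already a fixed point.
Sat(AF A[ack U error]) = {q0, q1}
q2 ∉ Sat(AF A[ack U error]) = {q0, q1}, so the formula does not hold at q2.

No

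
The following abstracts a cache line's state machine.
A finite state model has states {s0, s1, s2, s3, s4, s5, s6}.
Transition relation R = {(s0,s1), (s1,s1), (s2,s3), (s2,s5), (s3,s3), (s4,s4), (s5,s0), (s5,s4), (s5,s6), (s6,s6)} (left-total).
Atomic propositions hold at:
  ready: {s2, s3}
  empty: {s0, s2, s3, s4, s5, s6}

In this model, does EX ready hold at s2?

Sat(EX ready) = {s : some successor in {s2, s3}} = {s2, s3}
s2 ∈ Sat(EX ready) = {s2, s3}, so the formula holds at s2.

Yes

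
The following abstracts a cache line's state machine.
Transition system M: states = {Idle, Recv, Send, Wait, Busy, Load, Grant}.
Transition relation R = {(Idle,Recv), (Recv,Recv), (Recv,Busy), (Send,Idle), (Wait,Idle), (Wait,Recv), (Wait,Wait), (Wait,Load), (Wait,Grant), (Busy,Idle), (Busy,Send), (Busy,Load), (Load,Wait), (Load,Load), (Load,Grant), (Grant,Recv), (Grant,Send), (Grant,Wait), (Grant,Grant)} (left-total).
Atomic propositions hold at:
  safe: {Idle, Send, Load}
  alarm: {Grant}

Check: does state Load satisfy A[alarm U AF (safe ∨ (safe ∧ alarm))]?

Yes

Sat(safe ∧ alarm) = ∅
Sat(safe ∨ (safe ∧ alarm)) = {Idle, Send, Load}
AF (safe ∨ (safe ∧ alarm)): least fixpoint, start Z0 = {Idle, Send, Load}, add states with every successor in Z. Z1 = {Idle, Send, Busy, Load}; fixed.
Sat(AF (safe ∨ (safe ∧ alarm))) = {Idle, Send, Busy, Load}
A[alarm U AF (safe ∨ (safe ∧ alarm))]: least fixpoint, start Z0 = Sat(AF (safe ∨ (safe ∧ alarm))) = {Idle, Send, Busy, Load}, add states in Sat(alarm) with every successor in Z. Already a fixed point.
Sat(A[alarm U AF (safe ∨ (safe ∧ alarm))]) = {Idle, Send, Busy, Load}
Load ∈ Sat(A[alarm U AF (safe ∨ (safe ∧ alarm))]) = {Idle, Send, Busy, Load}, so the formula holds at Load.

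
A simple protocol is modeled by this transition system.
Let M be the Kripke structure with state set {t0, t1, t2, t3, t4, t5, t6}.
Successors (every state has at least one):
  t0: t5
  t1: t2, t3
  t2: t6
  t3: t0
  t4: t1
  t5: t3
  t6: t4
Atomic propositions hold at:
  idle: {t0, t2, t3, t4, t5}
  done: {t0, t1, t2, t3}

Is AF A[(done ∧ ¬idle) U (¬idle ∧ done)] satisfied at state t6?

Yes

Sat(¬idle) = {t1, t6}
Sat(done ∧ ¬idle) = {t1}
Sat(¬idle ∧ done) = {t1}
A[(done ∧ ¬idle) U (¬idle ∧ done)]: least fixpoint, start Z0 = Sat((¬idle ∧ done)) = {t1}, add states in Sat(done ∧ ¬idle) with every successor in Z. Already a fixed point.
Sat(A[(done ∧ ¬idle) U (¬idle ∧ done)]) = {t1}
AF A[(done ∧ ¬idle) U (¬idle ∧ done)]: least fixpoint, start Z0 = {t1}, add states with every successor in Z. Z1 = {t1, t4}; Z2 = {t1, t4, t6}; Z3 = {t1, t2, t4, t6}; fixed.
Sat(AF A[(done ∧ ¬idle) U (¬idle ∧ done)]) = {t1, t2, t4, t6}
t6 ∈ Sat(AF A[(done ∧ ¬idle) U (¬idle ∧ done)]) = {t1, t2, t4, t6}, so the formula holds at t6.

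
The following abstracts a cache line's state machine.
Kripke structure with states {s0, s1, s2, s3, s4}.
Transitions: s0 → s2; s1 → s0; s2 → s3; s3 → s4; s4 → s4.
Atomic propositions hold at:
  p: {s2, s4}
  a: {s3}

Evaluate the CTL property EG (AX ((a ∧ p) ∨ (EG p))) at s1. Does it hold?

Sat(a ∧ p) = ∅
EG p: greatest fixpoint, start Z0 = {s2, s4}, keep only states in Sat with some successor in Z. Z1 = {s4}; fixed.
Sat(EG p) = {s4}
Sat((a ∧ p) ∨ (EG p)) = {s4}
Sat(AX ((a ∧ p) ∨ (EG p))) = {s : every successor in {s4}} = {s3, s4}
EG (AX ((a ∧ p) ∨ (EG p))): greatest fixpoint, start Z0 = {s3, s4}, keep only states in Sat with some successor in Z. Already a fixed point.
Sat(EG (AX ((a ∧ p) ∨ (EG p)))) = {s3, s4}
s1 ∉ Sat(EG (AX ((a ∧ p) ∨ (EG p)))) = {s3, s4}, so the formula does not hold at s1.

No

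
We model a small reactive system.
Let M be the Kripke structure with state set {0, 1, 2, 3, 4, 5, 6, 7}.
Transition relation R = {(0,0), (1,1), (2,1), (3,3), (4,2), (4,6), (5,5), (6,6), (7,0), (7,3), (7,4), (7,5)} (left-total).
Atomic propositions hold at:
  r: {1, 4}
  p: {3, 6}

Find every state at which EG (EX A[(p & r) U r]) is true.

Sat(p & r) = ∅
A[(p & r) U r]: least fixpoint, start Z0 = Sat(r) = {1, 4}, add states in Sat(p & r) with every successor in Z. Already a fixed point.
Sat(A[(p & r) U r]) = {1, 4}
Sat(EX A[(p & r) U r]) = {s : some successor in {1, 4}} = {1, 2, 7}
EG (EX A[(p & r) U r]): greatest fixpoint, start Z0 = {1, 2, 7}, keep only states in Sat with some successor in Z. Z1 = {1, 2}; fixed.
Sat(EG (EX A[(p & r) U r])) = {1, 2}

{1, 2}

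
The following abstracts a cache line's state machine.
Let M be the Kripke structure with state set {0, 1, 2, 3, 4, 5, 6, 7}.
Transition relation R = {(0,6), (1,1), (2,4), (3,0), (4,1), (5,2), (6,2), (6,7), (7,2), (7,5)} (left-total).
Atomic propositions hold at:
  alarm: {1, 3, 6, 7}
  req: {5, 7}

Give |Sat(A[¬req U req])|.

2

Sat(¬req) = {0, 1, 2, 3, 4, 6}
A[¬req U req]: least fixpoint, start Z0 = Sat(req) = {5, 7}, add states in Sat(¬req) with every successor in Z. Already a fixed point.
Sat(A[¬req U req]) = {5, 7}
|Sat(A[¬req U req])| = |{5, 7}| = 2.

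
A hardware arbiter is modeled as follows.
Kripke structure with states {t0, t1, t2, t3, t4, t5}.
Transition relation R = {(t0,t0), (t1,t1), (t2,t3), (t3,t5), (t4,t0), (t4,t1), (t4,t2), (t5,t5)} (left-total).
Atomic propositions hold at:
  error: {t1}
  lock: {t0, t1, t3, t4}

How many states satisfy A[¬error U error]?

1

Sat(¬error) = {t0, t2, t3, t4, t5}
A[¬error U error]: least fixpoint, start Z0 = Sat(error) = {t1}, add states in Sat(¬error) with every successor in Z. Already a fixed point.
Sat(A[¬error U error]) = {t1}
|Sat(A[¬error U error])| = |{t1}| = 1.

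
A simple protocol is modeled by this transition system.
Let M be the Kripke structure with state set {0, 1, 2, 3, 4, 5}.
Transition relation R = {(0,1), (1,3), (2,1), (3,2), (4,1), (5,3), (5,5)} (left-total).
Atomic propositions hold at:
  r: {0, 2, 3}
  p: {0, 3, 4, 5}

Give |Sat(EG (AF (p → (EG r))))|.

EG r: greatest fixpoint, start Z0 = {0, 2, 3}, keep only states in Sat with some successor in Z. Z1 = {3}; Z2 = ∅; fixed.
Sat(EG r) = ∅
Sat(p → (EG r)) = {1, 2}
AF (p → (EG r)): least fixpoint, start Z0 = {1, 2}, add states with every successor in Z. Z1 = {0, 1, 2, 3, 4}; fixed.
Sat(AF (p → (EG r))) = {0, 1, 2, 3, 4}
EG (AF (p → (EG r))): greatest fixpoint, start Z0 = {0, 1, 2, 3, 4}, keep only states in Sat with some successor in Z. Already a fixed point.
Sat(EG (AF (p → (EG r)))) = {0, 1, 2, 3, 4}
|Sat(EG (AF (p → (EG r))))| = |{0, 1, 2, 3, 4}| = 5.

5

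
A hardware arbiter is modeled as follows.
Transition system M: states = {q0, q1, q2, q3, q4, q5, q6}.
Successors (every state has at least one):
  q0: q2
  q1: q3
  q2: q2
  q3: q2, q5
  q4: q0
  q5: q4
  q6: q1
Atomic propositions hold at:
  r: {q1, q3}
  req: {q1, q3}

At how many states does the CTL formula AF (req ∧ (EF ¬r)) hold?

Sat(¬r) = {q0, q2, q4, q5, q6}
EF ¬r: least fixpoint, start Z0 = {q0, q2, q4, q5, q6}, add states with some successor in Z. Z1 = {q0, q2, q3, q4, q5, q6}; Z2 = {q0, q1, q2, q3, q4, q5, q6}; fixed.
Sat(EF ¬r) = {q0, q1, q2, q3, q4, q5, q6}
Sat(req ∧ (EF ¬r)) = {q1, q3}
AF (req ∧ (EF ¬r)): least fixpoint, start Z0 = {q1, q3}, add states with every successor in Z. Z1 = {q1, q3, q6}; fixed.
Sat(AF (req ∧ (EF ¬r))) = {q1, q3, q6}
|Sat(AF (req ∧ (EF ¬r)))| = |{q1, q3, q6}| = 3.

3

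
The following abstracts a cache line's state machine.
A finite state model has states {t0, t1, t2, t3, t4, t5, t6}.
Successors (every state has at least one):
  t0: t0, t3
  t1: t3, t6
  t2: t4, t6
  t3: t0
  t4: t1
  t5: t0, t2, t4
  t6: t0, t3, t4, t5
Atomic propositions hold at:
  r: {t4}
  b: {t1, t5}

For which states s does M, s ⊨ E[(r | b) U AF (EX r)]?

Sat(r | b) = {t1, t4, t5}
Sat(EX r) = {s : some successor in {t4}} = {t2, t5, t6}
AF (EX r): least fixpoint, start Z0 = {t2, t5, t6}, add states with every successor in Z. Already a fixed point.
Sat(AF (EX r)) = {t2, t5, t6}
E[(r | b) U AF (EX r)]: least fixpoint, start Z0 = Sat(AF (EX r)) = {t2, t5, t6}, add states in Sat(r | b) with some successor in Z. Z1 = {t1, t2, t5, t6}; Z2 = {t1, t2, t4, t5, t6}; fixed.
Sat(E[(r | b) U AF (EX r)]) = {t1, t2, t4, t5, t6}

{t1, t2, t4, t5, t6}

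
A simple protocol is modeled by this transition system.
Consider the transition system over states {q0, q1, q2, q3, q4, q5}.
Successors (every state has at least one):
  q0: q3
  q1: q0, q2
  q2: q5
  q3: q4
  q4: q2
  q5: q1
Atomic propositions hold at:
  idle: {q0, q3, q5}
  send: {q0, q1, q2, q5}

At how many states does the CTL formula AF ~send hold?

3

Sat(~send) = {q3, q4}
AF ~send: least fixpoint, start Z0 = {q3, q4}, add states with every successor in Z. Z1 = {q0, q3, q4}; fixed.
Sat(AF ~send) = {q0, q3, q4}
|Sat(AF ~send)| = |{q0, q3, q4}| = 3.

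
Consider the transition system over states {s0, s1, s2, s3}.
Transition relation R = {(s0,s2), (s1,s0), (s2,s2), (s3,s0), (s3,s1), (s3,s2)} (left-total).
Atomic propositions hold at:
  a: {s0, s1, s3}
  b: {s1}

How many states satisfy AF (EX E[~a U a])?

Sat(~a) = {s2}
E[~a U a]: least fixpoint, start Z0 = Sat(a) = {s0, s1, s3}, add states in Sat(~a) with some successor in Z. Already a fixed point.
Sat(E[~a U a]) = {s0, s1, s3}
Sat(EX E[~a U a]) = {s : some successor in {s0, s1, s3}} = {s1, s3}
AF (EX E[~a U a]): least fixpoint, start Z0 = {s1, s3}, add states with every successor in Z. Already a fixed point.
Sat(AF (EX E[~a U a])) = {s1, s3}
|Sat(AF (EX E[~a U a]))| = |{s1, s3}| = 2.

2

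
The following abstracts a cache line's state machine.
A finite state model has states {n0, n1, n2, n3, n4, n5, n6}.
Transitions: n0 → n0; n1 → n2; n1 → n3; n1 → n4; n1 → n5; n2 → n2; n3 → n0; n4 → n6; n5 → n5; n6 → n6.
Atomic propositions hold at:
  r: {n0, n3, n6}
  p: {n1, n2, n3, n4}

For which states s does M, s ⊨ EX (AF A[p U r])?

A[p U r]: least fixpoint, start Z0 = Sat(r) = {n0, n3, n6}, add states in Sat(p) with every successor in Z. Z1 = {n0, n3, n4, n6}; fixed.
Sat(A[p U r]) = {n0, n3, n4, n6}
AF A[p U r]: least fixpoint, start Z0 = {n0, n3, n4, n6}, add states with every successor in Z. Already a fixed point.
Sat(AF A[p U r]) = {n0, n3, n4, n6}
Sat(EX (AF A[p U r])) = {s : some successor in {n0, n3, n4, n6}} = {n0, n1, n3, n4, n6}

{n0, n1, n3, n4, n6}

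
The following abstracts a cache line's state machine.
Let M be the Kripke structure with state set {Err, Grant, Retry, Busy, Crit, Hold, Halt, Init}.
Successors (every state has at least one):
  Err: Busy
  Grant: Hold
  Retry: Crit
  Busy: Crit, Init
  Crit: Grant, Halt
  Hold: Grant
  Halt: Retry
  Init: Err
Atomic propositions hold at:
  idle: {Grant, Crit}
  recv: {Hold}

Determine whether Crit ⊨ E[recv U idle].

E[recv U idle]: least fixpoint, start Z0 = Sat(idle) = {Grant, Crit}, add states in Sat(recv) with some successor in Z. Z1 = {Grant, Crit, Hold}; fixed.
Sat(E[recv U idle]) = {Grant, Crit, Hold}
Crit ∈ Sat(E[recv U idle]) = {Grant, Crit, Hold}, so the formula holds at Crit.

Yes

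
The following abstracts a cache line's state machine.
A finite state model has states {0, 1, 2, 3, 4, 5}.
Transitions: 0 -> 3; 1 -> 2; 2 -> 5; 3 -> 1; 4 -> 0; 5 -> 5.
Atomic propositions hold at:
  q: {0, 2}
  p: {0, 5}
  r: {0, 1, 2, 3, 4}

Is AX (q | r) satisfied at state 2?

Sat(q | r) = {0, 1, 2, 3, 4}
Sat(AX (q | r)) = {s : every successor in {0, 1, 2, 3, 4}} = {0, 1, 3, 4}
2 ∉ Sat(AX (q | r)) = {0, 1, 3, 4}, so the formula does not hold at 2.

No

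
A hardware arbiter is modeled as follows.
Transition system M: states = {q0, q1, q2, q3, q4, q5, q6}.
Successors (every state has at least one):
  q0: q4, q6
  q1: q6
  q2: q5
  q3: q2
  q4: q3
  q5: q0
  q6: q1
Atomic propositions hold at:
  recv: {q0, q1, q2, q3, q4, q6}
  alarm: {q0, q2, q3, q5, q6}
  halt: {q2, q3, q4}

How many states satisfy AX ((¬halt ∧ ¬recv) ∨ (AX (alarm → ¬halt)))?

Sat(¬halt) = {q0, q1, q5, q6}
Sat(¬recv) = {q5}
Sat(¬halt ∧ ¬recv) = {q5}
Sat(alarm → ¬halt) = {q0, q1, q4, q5, q6}
Sat(AX (alarm → ¬halt)) = {s : every successor in {q0, q1, q4, q5, q6}} = {q0, q1, q2, q5, q6}
Sat((¬halt ∧ ¬recv) ∨ (AX (alarm → ¬halt))) = {q0, q1, q2, q5, q6}
Sat(AX ((¬halt ∧ ¬recv) ∨ (AX (alarm → ¬halt)))) = {s : every successor in {q0, q1, q2, q5, q6}} = {q1, q2, q3, q5, q6}
|Sat(AX ((¬halt ∧ ¬recv) ∨ (AX (alarm → ¬halt))))| = |{q1, q2, q3, q5, q6}| = 5.

5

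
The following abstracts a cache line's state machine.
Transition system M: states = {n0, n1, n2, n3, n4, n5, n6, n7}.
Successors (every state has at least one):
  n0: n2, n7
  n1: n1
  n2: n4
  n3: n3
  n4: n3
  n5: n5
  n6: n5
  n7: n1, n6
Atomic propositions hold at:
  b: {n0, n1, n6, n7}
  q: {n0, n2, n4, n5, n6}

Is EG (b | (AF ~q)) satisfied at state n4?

Yes

Sat(~q) = {n1, n3, n7}
AF ~q: least fixpoint, start Z0 = {n1, n3, n7}, add states with every successor in Z. Z1 = {n1, n3, n4, n7}; Z2 = {n1, n2, n3, n4, n7}; Z3 = {n0, n1, n2, n3, n4, n7}; fixed.
Sat(AF ~q) = {n0, n1, n2, n3, n4, n7}
Sat(b | (AF ~q)) = {n0, n1, n2, n3, n4, n6, n7}
EG (b | (AF ~q)): greatest fixpoint, start Z0 = {n0, n1, n2, n3, n4, n6, n7}, keep only states in Sat with some successor in Z. Z1 = {n0, n1, n2, n3, n4, n7}; fixed.
Sat(EG (b | (AF ~q))) = {n0, n1, n2, n3, n4, n7}
n4 ∈ Sat(EG (b | (AF ~q))) = {n0, n1, n2, n3, n4, n7}, so the formula holds at n4.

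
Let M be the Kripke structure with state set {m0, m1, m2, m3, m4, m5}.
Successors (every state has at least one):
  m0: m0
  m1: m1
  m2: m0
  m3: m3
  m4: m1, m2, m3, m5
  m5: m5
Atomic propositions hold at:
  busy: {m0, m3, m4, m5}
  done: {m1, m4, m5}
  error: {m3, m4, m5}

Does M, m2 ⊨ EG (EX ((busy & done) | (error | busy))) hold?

Sat(busy & done) = {m4, m5}
Sat(error | busy) = {m0, m3, m4, m5}
Sat((busy & done) | (error | busy)) = {m0, m3, m4, m5}
Sat(EX ((busy & done) | (error | busy))) = {s : some successor in {m0, m3, m4, m5}} = {m0, m2, m3, m4, m5}
EG (EX ((busy & done) | (error | busy))): greatest fixpoint, start Z0 = {m0, m2, m3, m4, m5}, keep only states in Sat with some successor in Z. Already a fixed point.
Sat(EG (EX ((busy & done) | (error | busy)))) = {m0, m2, m3, m4, m5}
m2 ∈ Sat(EG (EX ((busy & done) | (error | busy)))) = {m0, m2, m3, m4, m5}, so the formula holds at m2.

Yes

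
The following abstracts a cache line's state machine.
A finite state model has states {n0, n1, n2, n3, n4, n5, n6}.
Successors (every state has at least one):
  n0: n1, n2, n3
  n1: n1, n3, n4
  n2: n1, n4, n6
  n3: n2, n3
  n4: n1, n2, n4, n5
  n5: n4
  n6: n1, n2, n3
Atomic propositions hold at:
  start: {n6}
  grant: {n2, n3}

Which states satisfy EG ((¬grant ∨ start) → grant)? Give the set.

Sat(¬grant) = {n0, n1, n4, n5, n6}
Sat(¬grant ∨ start) = {n0, n1, n4, n5, n6}
Sat((¬grant ∨ start) → grant) = {n2, n3}
EG ((¬grant ∨ start) → grant): greatest fixpoint, start Z0 = {n2, n3}, keep only states in Sat with some successor in Z. Z1 = {n3}; fixed.
Sat(EG ((¬grant ∨ start) → grant)) = {n3}

{n3}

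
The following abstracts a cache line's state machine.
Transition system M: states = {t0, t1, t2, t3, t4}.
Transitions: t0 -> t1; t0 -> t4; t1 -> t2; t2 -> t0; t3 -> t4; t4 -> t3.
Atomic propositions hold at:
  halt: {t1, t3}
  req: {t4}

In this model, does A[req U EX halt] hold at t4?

Sat(EX halt) = {s : some successor in {t1, t3}} = {t0, t4}
A[req U EX halt]: least fixpoint, start Z0 = Sat(EX halt) = {t0, t4}, add states in Sat(req) with every successor in Z. Already a fixed point.
Sat(A[req U EX halt]) = {t0, t4}
t4 ∈ Sat(A[req U EX halt]) = {t0, t4}, so the formula holds at t4.

Yes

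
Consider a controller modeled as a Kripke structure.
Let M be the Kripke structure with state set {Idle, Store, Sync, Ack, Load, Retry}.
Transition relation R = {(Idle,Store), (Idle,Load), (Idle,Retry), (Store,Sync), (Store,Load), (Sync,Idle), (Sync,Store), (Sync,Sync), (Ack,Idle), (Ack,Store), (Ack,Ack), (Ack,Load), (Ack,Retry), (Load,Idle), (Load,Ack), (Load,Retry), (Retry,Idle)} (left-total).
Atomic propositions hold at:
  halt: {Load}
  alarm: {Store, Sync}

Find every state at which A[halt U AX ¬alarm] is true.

{Load, Retry}

Sat(¬alarm) = {Idle, Ack, Load, Retry}
Sat(AX ¬alarm) = {s : every successor in {Idle, Ack, Load, Retry}} = {Load, Retry}
A[halt U AX ¬alarm]: least fixpoint, start Z0 = Sat(AX ¬alarm) = {Load, Retry}, add states in Sat(halt) with every successor in Z. Already a fixed point.
Sat(A[halt U AX ¬alarm]) = {Load, Retry}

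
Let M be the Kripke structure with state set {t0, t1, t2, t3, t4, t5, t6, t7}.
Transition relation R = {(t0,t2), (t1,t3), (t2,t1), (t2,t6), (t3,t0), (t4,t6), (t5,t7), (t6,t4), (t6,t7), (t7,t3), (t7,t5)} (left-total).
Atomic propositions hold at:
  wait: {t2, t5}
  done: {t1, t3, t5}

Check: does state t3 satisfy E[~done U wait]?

No

Sat(~done) = {t0, t2, t4, t6, t7}
E[~done U wait]: least fixpoint, start Z0 = Sat(wait) = {t2, t5}, add states in Sat(~done) with some successor in Z. Z1 = {t0, t2, t5, t7}; Z2 = {t0, t2, t5, t6, t7}; Z3 = {t0, t2, t4, t5, t6, t7}; fixed.
Sat(E[~done U wait]) = {t0, t2, t4, t5, t6, t7}
t3 ∉ Sat(E[~done U wait]) = {t0, t2, t4, t5, t6, t7}, so the formula does not hold at t3.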